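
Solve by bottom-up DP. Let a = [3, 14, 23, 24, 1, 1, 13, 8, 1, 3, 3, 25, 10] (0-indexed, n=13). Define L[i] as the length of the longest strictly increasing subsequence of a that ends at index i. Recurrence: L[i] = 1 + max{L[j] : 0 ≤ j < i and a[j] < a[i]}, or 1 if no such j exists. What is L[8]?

   i    0    1    2    3    4    5    6    7    8    9   10   11   12
a[i]    3   14   23   24    1    1   13    8    1    3    3   25   10
L[i]    1    2    3    4    1    1    2    2    1    2    2    5    3

1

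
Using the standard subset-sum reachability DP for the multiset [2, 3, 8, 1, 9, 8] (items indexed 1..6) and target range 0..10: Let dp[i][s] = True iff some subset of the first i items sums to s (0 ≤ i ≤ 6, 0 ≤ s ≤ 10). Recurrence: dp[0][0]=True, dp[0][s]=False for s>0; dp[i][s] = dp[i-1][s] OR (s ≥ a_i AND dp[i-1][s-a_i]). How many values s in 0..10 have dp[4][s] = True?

i\s   0   1   2   3   4   5   6   7   8   9  10
  0   T   F   F   F   F   F   F   F   F   F   F
  1   T   F   T   F   F   F   F   F   F   F   F
  2   T   F   T   T   F   T   F   F   F   F   F
  3   T   F   T   T   F   T   F   F   T   F   T
  4   T   T   T   T   T   T   T   F   T   T   T
  5   T   T   T   T   T   T   T   F   T   T   T
  6   T   T   T   T   T   T   T   F   T   T   T

10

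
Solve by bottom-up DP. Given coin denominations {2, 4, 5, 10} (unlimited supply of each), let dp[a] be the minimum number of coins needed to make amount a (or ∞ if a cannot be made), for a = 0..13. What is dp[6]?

 a  0  1  2  3  4  5  6  7  8  9 10 11 12 13
dp  0  -  1  -  1  1  2  2  2  2  1  3  2  3
(- denotes ∞ / unreachable)

2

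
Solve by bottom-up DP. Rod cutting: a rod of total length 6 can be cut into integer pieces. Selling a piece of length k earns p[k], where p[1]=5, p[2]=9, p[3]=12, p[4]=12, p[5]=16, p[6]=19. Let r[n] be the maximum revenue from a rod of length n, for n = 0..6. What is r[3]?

   n    0    1    2    3    4    5    6
r[n]    0    5   10   15   20   25   30

15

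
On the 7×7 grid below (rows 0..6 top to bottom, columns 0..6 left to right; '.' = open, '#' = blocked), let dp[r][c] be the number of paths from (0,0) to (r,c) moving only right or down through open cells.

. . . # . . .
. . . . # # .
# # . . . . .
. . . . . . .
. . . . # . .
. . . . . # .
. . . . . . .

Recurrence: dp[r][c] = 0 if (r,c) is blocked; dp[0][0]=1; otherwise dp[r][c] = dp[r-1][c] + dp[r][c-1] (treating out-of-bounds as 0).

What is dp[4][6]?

48

r\c   0   1   2   3   4   5   6
  0   1   1   1   0   0   0   0
  1   1   2   3   3   0   0   0
  2   0   0   3   6   6   6   6
  3   0   0   3   9  15  21  27
  4   0   0   3  12   0  21  48
  5   0   0   3  15  15   0  48
  6   0   0   3  18  33  33  81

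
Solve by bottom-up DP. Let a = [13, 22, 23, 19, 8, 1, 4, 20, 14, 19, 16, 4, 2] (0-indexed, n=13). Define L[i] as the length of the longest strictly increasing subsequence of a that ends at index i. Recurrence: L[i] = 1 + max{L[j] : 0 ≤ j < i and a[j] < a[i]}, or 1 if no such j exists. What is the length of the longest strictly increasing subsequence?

4

   i    0    1    2    3    4    5    6    7    8    9   10   11   12
a[i]   13   22   23   19    8    1    4   20   14   19   16    4    2
L[i]    1    2    3    2    1    1    2    3    3    4    4    2    2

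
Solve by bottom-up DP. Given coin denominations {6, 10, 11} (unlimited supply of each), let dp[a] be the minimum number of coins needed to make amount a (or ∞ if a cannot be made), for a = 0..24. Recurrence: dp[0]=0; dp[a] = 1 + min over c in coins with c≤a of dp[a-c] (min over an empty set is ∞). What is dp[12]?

 a  0  1  2  3  4  5  6  7  8  9 10 11 12 13 14 15 16 17 18 19 20 21 22 23 24
dp  0  -  -  -  -  -  1  -  -  -  1  1  2  -  -  -  2  2  3  -  2  2  2  3  4
(- denotes ∞ / unreachable)

2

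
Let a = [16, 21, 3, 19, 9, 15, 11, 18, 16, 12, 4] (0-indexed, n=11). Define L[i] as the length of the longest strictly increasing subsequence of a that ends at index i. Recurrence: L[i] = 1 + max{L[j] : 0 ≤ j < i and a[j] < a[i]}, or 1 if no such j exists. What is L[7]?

   i    0    1    2    3    4    5    6    7    8    9   10
a[i]   16   21    3   19    9   15   11   18   16   12    4
L[i]    1    2    1    2    2    3    3    4    4    4    2

4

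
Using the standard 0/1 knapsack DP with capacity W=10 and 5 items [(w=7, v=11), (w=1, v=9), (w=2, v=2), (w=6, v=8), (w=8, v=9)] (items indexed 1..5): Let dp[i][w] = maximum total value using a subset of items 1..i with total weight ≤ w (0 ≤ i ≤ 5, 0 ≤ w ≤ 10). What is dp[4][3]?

i\w   0   1   2   3   4   5   6   7   8   9  10
  0   0   0   0   0   0   0   0   0   0   0   0
  1   0   0   0   0   0   0   0  11  11  11  11
  2   0   9   9   9   9   9   9  11  20  20  20
  3   0   9   9  11  11  11  11  11  20  20  22
  4   0   9   9  11  11  11  11  17  20  20  22
  5   0   9   9  11  11  11  11  17  20  20  22

11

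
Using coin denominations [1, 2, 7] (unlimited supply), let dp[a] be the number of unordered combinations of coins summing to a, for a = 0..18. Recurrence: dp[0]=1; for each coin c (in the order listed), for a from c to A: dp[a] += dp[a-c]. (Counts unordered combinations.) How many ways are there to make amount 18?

after  coin     0     1     2     3     4     5     6     7     8     9    10    11    12    13    14    15    16    17    18
          1     1     1     1     1     1     1     1     1     1     1     1     1     1     1     1     1     1     1     1
          2     1     1     2     2     3     3     4     4     5     5     6     6     7     7     8     8     9     9    10
          7     1     1     2     2     3     3     4     5     6     7     8     9    10    11    13    14    16    17    19

19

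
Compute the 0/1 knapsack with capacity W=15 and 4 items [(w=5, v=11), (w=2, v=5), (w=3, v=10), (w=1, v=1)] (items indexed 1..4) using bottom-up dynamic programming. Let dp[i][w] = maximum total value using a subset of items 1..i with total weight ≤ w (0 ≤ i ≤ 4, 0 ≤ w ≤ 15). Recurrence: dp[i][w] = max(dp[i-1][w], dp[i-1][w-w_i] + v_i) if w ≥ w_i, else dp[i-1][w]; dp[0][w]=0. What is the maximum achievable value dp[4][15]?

27

i\w   0   1   2   3   4   5   6   7   8   9  10  11  12  13  14  15
  0   0   0   0   0   0   0   0   0   0   0   0   0   0   0   0   0
  1   0   0   0   0   0  11  11  11  11  11  11  11  11  11  11  11
  2   0   0   5   5   5  11  11  16  16  16  16  16  16  16  16  16
  3   0   0   5  10  10  15  15  16  21  21  26  26  26  26  26  26
  4   0   1   5  10  11  15  16  16  21  22  26  27  27  27  27  27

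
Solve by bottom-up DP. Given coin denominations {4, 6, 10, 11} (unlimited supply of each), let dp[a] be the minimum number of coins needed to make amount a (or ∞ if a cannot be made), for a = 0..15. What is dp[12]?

 a  0  1  2  3  4  5  6  7  8  9 10 11 12 13 14 15
dp  0  -  -  -  1  -  1  -  2  -  1  1  2  -  2  2
(- denotes ∞ / unreachable)

2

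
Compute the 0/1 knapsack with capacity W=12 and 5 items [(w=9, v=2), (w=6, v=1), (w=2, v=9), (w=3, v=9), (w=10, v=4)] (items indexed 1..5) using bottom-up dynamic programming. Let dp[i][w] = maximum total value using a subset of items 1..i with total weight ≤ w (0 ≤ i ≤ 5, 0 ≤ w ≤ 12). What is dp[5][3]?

i\w   0   1   2   3   4   5   6   7   8   9  10  11  12
  0   0   0   0   0   0   0   0   0   0   0   0   0   0
  1   0   0   0   0   0   0   0   0   0   2   2   2   2
  2   0   0   0   0   0   0   1   1   1   2   2   2   2
  3   0   0   9   9   9   9   9   9  10  10  10  11  11
  4   0   0   9   9   9  18  18  18  18  18  18  19  19
  5   0   0   9   9   9  18  18  18  18  18  18  19  19

9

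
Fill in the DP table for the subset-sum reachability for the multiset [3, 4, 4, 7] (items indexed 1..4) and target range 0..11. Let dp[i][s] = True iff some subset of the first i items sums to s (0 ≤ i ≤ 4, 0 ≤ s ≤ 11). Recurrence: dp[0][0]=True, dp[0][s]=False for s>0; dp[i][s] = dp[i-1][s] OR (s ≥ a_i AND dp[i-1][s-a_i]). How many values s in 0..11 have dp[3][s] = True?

6

i\s   0   1   2   3   4   5   6   7   8   9  10  11
  0   T   F   F   F   F   F   F   F   F   F   F   F
  1   T   F   F   T   F   F   F   F   F   F   F   F
  2   T   F   F   T   T   F   F   T   F   F   F   F
  3   T   F   F   T   T   F   F   T   T   F   F   T
  4   T   F   F   T   T   F   F   T   T   F   T   T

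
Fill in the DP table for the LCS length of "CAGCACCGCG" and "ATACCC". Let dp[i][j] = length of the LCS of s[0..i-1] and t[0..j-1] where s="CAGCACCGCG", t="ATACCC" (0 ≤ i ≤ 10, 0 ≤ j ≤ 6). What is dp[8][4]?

3

   ''  A  T  A  C  C  C
''  0  0  0  0  0  0  0
 C  0  0  0  0  1  1  1
 A  0  1  1  1  1  1  1
 G  0  1  1  1  1  1  1
 C  0  1  1  1  2  2  2
 A  0  1  1  2  2  2  2
 C  0  1  1  2  3  3  3
 C  0  1  1  2  3  4  4
 G  0  1  1  2  3  4  4
 C  0  1  1  2  3  4  5
 G  0  1  1  2  3  4  5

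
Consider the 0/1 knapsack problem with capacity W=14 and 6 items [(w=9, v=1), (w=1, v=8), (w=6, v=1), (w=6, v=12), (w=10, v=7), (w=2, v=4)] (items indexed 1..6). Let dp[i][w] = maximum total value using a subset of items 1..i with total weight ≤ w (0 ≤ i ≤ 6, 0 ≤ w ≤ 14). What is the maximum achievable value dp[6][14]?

i\w   0   1   2   3   4   5   6   7   8   9  10  11  12  13  14
  0   0   0   0   0   0   0   0   0   0   0   0   0   0   0   0
  1   0   0   0   0   0   0   0   0   0   1   1   1   1   1   1
  2   0   8   8   8   8   8   8   8   8   8   9   9   9   9   9
  3   0   8   8   8   8   8   8   9   9   9   9   9   9   9   9
  4   0   8   8   8   8   8  12  20  20  20  20  20  20  21  21
  5   0   8   8   8   8   8  12  20  20  20  20  20  20  21  21
  6   0   8   8  12  12  12  12  20  20  24  24  24  24  24  24

24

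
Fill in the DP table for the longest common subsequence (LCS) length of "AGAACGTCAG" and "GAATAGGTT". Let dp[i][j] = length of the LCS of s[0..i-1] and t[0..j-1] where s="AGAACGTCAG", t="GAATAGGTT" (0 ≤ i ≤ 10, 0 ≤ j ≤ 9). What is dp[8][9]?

   ''  G  A  A  T  A  G  G  T  T
''  0  0  0  0  0  0  0  0  0  0
 A  0  0  1  1  1  1  1  1  1  1
 G  0  1  1  1  1  1  2  2  2  2
 A  0  1  2  2  2  2  2  2  2  2
 A  0  1  2  3  3  3  3  3  3  3
 C  0  1  2  3  3  3  3  3  3  3
 G  0  1  2  3  3  3  4  4  4  4
 T  0  1  2  3  4  4  4  4  5  5
 C  0  1  2  3  4  4  4  4  5  5
 A  0  1  2  3  4  5  5  5  5  5
 G  0  1  2  3  4  5  6  6  6  6

5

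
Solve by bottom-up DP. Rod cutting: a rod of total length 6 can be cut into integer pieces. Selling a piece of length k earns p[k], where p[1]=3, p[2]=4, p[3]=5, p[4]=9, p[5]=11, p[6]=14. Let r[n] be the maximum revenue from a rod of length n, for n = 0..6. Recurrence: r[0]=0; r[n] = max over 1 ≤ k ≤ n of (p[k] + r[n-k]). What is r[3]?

9

   n    0    1    2    3    4    5    6
r[n]    0    3    6    9   12   15   18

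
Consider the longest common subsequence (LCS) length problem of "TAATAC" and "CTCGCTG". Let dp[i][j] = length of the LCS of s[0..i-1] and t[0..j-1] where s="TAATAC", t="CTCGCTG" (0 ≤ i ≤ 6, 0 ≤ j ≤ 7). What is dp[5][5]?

1

   ''  C  T  C  G  C  T  G
''  0  0  0  0  0  0  0  0
 T  0  0  1  1  1  1  1  1
 A  0  0  1  1  1  1  1  1
 A  0  0  1  1  1  1  1  1
 T  0  0  1  1  1  1  2  2
 A  0  0  1  1  1  1  2  2
 C  0  1  1  2  2  2  2  2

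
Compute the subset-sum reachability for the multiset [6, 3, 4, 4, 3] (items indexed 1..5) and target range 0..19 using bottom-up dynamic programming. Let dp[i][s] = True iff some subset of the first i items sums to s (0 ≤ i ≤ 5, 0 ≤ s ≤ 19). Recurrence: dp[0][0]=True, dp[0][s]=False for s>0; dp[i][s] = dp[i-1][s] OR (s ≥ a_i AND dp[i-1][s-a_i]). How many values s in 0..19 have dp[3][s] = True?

8

i\s   0   1   2   3   4   5   6   7   8   9  10  11  12  13  14  15  16  17  18  19
  0   T   F   F   F   F   F   F   F   F   F   F   F   F   F   F   F   F   F   F   F
  1   T   F   F   F   F   F   T   F   F   F   F   F   F   F   F   F   F   F   F   F
  2   T   F   F   T   F   F   T   F   F   T   F   F   F   F   F   F   F   F   F   F
  3   T   F   F   T   T   F   T   T   F   T   T   F   F   T   F   F   F   F   F   F
  4   T   F   F   T   T   F   T   T   T   T   T   T   F   T   T   F   F   T   F   F
  5   T   F   F   T   T   F   T   T   T   T   T   T   T   T   T   F   T   T   F   F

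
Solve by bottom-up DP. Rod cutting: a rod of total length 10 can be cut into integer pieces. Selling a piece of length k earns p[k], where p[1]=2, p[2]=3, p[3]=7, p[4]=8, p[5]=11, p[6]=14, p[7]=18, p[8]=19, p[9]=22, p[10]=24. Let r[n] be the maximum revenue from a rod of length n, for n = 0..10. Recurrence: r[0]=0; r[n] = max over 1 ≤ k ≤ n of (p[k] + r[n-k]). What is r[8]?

20

   n    0    1    2    3    4    5    6    7    8    9   10
r[n]    0    2    4    7    9   11   14   18   20   22   25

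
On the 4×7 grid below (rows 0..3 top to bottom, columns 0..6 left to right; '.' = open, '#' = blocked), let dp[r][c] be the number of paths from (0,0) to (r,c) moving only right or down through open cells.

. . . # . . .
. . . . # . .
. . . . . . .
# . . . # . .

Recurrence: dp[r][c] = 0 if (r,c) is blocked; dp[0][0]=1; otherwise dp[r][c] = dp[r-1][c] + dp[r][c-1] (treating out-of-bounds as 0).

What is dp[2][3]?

r\c   0   1   2   3   4   5   6
  0   1   1   1   0   0   0   0
  1   1   2   3   3   0   0   0
  2   1   3   6   9   9   9   9
  3   0   3   9  18   0   9  18

9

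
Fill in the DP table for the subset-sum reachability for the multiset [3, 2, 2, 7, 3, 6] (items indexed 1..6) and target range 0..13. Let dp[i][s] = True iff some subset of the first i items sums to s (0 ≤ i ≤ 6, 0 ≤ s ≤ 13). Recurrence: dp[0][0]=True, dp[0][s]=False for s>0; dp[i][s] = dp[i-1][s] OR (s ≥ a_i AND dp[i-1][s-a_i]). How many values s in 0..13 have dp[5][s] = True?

13

i\s   0   1   2   3   4   5   6   7   8   9  10  11  12  13
  0   T   F   F   F   F   F   F   F   F   F   F   F   F   F
  1   T   F   F   T   F   F   F   F   F   F   F   F   F   F
  2   T   F   T   T   F   T   F   F   F   F   F   F   F   F
  3   T   F   T   T   T   T   F   T   F   F   F   F   F   F
  4   T   F   T   T   T   T   F   T   F   T   T   T   T   F
  5   T   F   T   T   T   T   T   T   T   T   T   T   T   T
  6   T   F   T   T   T   T   T   T   T   T   T   T   T   T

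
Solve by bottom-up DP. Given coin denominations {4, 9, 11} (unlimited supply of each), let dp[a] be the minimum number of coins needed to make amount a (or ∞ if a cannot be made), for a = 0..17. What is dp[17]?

3

 a  0  1  2  3  4  5  6  7  8  9 10 11 12 13 14 15 16 17
dp  0  -  -  -  1  -  -  -  2  1  -  1  3  2  -  2  4  3
(- denotes ∞ / unreachable)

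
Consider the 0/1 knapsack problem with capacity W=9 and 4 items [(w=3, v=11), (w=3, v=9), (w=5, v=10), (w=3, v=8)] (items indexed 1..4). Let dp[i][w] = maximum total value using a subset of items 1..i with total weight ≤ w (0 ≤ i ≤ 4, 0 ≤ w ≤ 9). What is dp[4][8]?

21

i\w   0   1   2   3   4   5   6   7   8   9
  0   0   0   0   0   0   0   0   0   0   0
  1   0   0   0  11  11  11  11  11  11  11
  2   0   0   0  11  11  11  20  20  20  20
  3   0   0   0  11  11  11  20  20  21  21
  4   0   0   0  11  11  11  20  20  21  28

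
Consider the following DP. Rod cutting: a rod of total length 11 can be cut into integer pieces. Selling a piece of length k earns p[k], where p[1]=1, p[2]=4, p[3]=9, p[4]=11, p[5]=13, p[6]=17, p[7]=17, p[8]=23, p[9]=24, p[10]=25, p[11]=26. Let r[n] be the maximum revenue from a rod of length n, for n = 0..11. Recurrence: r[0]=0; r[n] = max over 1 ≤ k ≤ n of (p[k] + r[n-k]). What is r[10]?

29

   n    0    1    2    3    4    5    6    7    8    9   10   11
r[n]    0    1    4    9   11   13   18   20   23   27   29   32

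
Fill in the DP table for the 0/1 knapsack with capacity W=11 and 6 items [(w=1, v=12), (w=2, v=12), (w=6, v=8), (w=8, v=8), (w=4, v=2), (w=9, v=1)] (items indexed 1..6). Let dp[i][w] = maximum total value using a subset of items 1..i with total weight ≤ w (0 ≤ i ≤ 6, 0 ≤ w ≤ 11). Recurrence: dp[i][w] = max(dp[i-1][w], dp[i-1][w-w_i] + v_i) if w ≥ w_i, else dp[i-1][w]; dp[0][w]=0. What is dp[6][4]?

24

i\w   0   1   2   3   4   5   6   7   8   9  10  11
  0   0   0   0   0   0   0   0   0   0   0   0   0
  1   0  12  12  12  12  12  12  12  12  12  12  12
  2   0  12  12  24  24  24  24  24  24  24  24  24
  3   0  12  12  24  24  24  24  24  24  32  32  32
  4   0  12  12  24  24  24  24  24  24  32  32  32
  5   0  12  12  24  24  24  24  26  26  32  32  32
  6   0  12  12  24  24  24  24  26  26  32  32  32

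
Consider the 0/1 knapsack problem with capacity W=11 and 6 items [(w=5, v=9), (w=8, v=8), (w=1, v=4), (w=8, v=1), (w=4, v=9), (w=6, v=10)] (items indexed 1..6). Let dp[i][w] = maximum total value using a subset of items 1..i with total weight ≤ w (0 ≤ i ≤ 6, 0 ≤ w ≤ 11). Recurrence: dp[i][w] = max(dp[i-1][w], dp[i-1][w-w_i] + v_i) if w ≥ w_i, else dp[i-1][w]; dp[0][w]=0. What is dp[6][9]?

18

i\w   0   1   2   3   4   5   6   7   8   9  10  11
  0   0   0   0   0   0   0   0   0   0   0   0   0
  1   0   0   0   0   0   9   9   9   9   9   9   9
  2   0   0   0   0   0   9   9   9   9   9   9   9
  3   0   4   4   4   4   9  13  13  13  13  13  13
  4   0   4   4   4   4   9  13  13  13  13  13  13
  5   0   4   4   4   9  13  13  13  13  18  22  22
  6   0   4   4   4   9  13  13  14  14  18  22  23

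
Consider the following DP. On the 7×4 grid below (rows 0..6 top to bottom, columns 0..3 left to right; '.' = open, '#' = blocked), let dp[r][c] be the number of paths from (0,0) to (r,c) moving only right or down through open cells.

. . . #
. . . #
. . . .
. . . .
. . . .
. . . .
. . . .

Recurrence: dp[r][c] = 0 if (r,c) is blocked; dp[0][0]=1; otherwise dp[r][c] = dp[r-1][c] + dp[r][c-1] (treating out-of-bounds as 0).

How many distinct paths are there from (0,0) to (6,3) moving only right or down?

80

r\c   0   1   2   3
  0   1   1   1   0
  1   1   2   3   0
  2   1   3   6   6
  3   1   4  10  16
  4   1   5  15  31
  5   1   6  21  52
  6   1   7  28  80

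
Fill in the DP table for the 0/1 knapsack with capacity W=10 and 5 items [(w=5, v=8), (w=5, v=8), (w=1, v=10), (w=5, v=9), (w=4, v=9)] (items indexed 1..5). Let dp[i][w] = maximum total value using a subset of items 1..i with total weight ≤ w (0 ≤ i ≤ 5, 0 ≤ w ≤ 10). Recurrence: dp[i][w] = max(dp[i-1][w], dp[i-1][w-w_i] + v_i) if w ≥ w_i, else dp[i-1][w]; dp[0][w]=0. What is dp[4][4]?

i\w   0   1   2   3   4   5   6   7   8   9  10
  0   0   0   0   0   0   0   0   0   0   0   0
  1   0   0   0   0   0   8   8   8   8   8   8
  2   0   0   0   0   0   8   8   8   8   8  16
  3   0  10  10  10  10  10  18  18  18  18  18
  4   0  10  10  10  10  10  19  19  19  19  19
  5   0  10  10  10  10  19  19  19  19  19  28

10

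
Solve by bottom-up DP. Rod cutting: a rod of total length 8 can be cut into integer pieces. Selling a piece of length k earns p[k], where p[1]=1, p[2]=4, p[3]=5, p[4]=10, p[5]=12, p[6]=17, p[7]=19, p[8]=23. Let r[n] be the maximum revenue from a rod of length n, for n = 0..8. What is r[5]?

   n    0    1    2    3    4    5    6    7    8
r[n]    0    1    4    5   10   12   17   19   23

12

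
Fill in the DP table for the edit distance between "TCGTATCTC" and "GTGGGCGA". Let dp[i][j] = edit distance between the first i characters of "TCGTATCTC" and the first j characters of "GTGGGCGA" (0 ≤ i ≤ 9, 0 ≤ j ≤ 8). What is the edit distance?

   ''  G  T  G  G  G  C  G  A
''  0  1  2  3  4  5  6  7  8
 T  1  1  1  2  3  4  5  6  7
 C  2  2  2  2  3  4  4  5  6
 G  3  2  3  2  2  3  4  4  5
 T  4  3  2  3  3  3  4  5  5
 A  5  4  3  3  4  4  4  5  5
 T  6  5  4  4  4  5  5  5  6
 C  7  6  5  5  5  5  5  6  6
 T  8  7  6  6  6  6  6  6  7
 C  9  8  7  7  7  7  6  7  7

7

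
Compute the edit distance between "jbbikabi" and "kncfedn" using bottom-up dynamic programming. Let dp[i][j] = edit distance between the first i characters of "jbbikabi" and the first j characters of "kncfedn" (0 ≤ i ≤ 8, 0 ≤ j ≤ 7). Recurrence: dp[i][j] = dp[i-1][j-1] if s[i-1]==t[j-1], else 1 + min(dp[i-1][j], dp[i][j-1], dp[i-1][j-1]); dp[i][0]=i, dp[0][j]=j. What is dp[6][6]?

   ''  k  n  c  f  e  d  n
''  0  1  2  3  4  5  6  7
 j  1  1  2  3  4  5  6  7
 b  2  2  2  3  4  5  6  7
 b  3  3  3  3  4  5  6  7
 i  4  4  4  4  4  5  6  7
 k  5  4  5  5  5  5  6  7
 a  6  5  5  6  6  6  6  7
 b  7  6  6  6  7  7  7  7
 i  8  7  7  7  7  8  8  8

6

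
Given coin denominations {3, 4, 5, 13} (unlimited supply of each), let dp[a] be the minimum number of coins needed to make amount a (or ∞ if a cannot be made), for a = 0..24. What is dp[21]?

3

 a  0  1  2  3  4  5  6  7  8  9 10 11 12 13 14 15 16 17 18 19 20 21 22 23 24
dp  0  -  -  1  1  1  2  2  2  2  2  3  3  1  3  3  2  2  2  3  3  3  3  3  4
(- denotes ∞ / unreachable)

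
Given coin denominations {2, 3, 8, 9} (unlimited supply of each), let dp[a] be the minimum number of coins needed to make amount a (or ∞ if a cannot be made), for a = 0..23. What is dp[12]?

 a  0  1  2  3  4  5  6  7  8  9 10 11 12 13 14 15 16 17 18 19 20 21 22 23
dp  0  -  1  1  2  2  2  3  1  1  2  2  2  3  3  3  2  2  2  3  3  3  4  4
(- denotes ∞ / unreachable)

2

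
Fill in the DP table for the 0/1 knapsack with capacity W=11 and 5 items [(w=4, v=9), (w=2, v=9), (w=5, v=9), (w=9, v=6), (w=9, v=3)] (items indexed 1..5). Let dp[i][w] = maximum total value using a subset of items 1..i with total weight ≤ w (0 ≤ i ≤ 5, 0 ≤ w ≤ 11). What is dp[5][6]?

i\w   0   1   2   3   4   5   6   7   8   9  10  11
  0   0   0   0   0   0   0   0   0   0   0   0   0
  1   0   0   0   0   9   9   9   9   9   9   9   9
  2   0   0   9   9   9   9  18  18  18  18  18  18
  3   0   0   9   9   9   9  18  18  18  18  18  27
  4   0   0   9   9   9   9  18  18  18  18  18  27
  5   0   0   9   9   9   9  18  18  18  18  18  27

18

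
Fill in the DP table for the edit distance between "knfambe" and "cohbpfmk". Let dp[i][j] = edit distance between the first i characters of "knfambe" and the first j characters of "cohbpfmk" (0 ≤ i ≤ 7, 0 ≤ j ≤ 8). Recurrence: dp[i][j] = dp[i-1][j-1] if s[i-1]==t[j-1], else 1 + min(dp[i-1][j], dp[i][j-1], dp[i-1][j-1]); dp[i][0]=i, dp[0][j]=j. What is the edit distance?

   ''  c  o  h  b  p  f  m  k
''  0  1  2  3  4  5  6  7  8
 k  1  1  2  3  4  5  6  7  7
 n  2  2  2  3  4  5  6  7  8
 f  3  3  3  3  4  5  5  6  7
 a  4  4  4  4  4  5  6  6  7
 m  5  5  5  5  5  5  6  6  7
 b  6  6  6  6  5  6  6  7  7
 e  7  7  7  7  6  6  7  7  8

8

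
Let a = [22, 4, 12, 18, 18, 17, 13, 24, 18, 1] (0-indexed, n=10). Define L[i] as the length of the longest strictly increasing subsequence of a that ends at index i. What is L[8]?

4

   i    0    1    2    3    4    5    6    7    8    9
a[i]   22    4   12   18   18   17   13   24   18    1
L[i]    1    1    2    3    3    3    3    4    4    1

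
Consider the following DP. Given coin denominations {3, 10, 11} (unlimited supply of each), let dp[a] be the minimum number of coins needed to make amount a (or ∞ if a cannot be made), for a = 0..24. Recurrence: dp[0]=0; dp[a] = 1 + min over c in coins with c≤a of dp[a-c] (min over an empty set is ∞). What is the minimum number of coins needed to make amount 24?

3

 a  0  1  2  3  4  5  6  7  8  9 10 11 12 13 14 15 16 17 18 19 20 21 22 23 24
dp  0  -  -  1  -  -  2  -  -  3  1  1  4  2  2  5  3  3  6  4  2  2  2  3  3
(- denotes ∞ / unreachable)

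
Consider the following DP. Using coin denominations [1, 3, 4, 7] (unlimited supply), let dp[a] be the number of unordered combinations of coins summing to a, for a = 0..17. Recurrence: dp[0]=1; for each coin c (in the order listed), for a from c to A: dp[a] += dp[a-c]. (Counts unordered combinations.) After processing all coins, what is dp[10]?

after  coin     0     1     2     3     4     5     6     7     8     9    10    11    12    13    14    15    16    17
          1     1     1     1     1     1     1     1     1     1     1     1     1     1     1     1     1     1     1
          3     1     1     1     2     2     2     3     3     3     4     4     4     5     5     5     6     6     6
          4     1     1     1     2     3     3     4     5     6     7     8     9    11    12    13    15    17    18
          7     1     1     1     2     3     3     4     6     7     8    10    12    14    16    19    22    25    28

10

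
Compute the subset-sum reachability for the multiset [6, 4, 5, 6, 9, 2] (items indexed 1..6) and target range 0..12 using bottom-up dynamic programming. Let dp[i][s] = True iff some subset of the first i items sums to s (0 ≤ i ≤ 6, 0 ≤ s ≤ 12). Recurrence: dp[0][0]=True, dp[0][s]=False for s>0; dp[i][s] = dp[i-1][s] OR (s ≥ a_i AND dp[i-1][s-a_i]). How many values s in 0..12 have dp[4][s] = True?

i\s   0   1   2   3   4   5   6   7   8   9  10  11  12
  0   T   F   F   F   F   F   F   F   F   F   F   F   F
  1   T   F   F   F   F   F   T   F   F   F   F   F   F
  2   T   F   F   F   T   F   T   F   F   F   T   F   F
  3   T   F   F   F   T   T   T   F   F   T   T   T   F
  4   T   F   F   F   T   T   T   F   F   T   T   T   T
  5   T   F   F   F   T   T   T   F   F   T   T   T   T
  6   T   F   T   F   T   T   T   T   T   T   T   T   T

8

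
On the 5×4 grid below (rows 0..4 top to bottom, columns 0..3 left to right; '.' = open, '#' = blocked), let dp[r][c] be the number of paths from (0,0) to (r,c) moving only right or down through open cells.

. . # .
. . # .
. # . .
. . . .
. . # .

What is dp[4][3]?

r\c   0   1   2   3
  0   1   1   0   0
  1   1   2   0   0
  2   1   0   0   0
  3   1   1   1   1
  4   1   2   0   1

1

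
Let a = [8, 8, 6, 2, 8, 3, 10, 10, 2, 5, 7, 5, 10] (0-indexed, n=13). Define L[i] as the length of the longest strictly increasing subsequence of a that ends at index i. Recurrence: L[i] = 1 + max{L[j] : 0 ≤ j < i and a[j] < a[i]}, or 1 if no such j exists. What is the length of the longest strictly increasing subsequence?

   i    0    1    2    3    4    5    6    7    8    9   10   11   12
a[i]    8    8    6    2    8    3   10   10    2    5    7    5   10
L[i]    1    1    1    1    2    2    3    3    1    3    4    3    5

5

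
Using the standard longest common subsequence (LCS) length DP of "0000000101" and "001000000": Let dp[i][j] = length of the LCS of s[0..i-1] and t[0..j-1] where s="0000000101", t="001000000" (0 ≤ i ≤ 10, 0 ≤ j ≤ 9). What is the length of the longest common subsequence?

   ''  0  0  1  0  0  0  0  0  0
''  0  0  0  0  0  0  0  0  0  0
 0  0  1  1  1  1  1  1  1  1  1
 0  0  1  2  2  2  2  2  2  2  2
 0  0  1  2  2  3  3  3  3  3  3
 0  0  1  2  2  3  4  4  4  4  4
 0  0  1  2  2  3  4  5  5  5  5
 0  0  1  2  2  3  4  5  6  6  6
 0  0  1  2  2  3  4  5  6  7  7
 1  0  1  2  3  3  4  5  6  7  7
 0  0  1  2  3  4  4  5  6  7  8
 1  0  1  2  3  4  4  5  6  7  8

8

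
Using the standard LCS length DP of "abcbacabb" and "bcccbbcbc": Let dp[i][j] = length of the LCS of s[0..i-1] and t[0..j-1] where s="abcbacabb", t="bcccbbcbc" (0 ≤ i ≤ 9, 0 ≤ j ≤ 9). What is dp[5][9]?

3

   ''  b  c  c  c  b  b  c  b  c
''  0  0  0  0  0  0  0  0  0  0
 a  0  0  0  0  0  0  0  0  0  0
 b  0  1  1  1  1  1  1  1  1  1
 c  0  1  2  2  2  2  2  2  2  2
 b  0  1  2  2  2  3  3  3  3  3
 a  0  1  2  2  2  3  3  3  3  3
 c  0  1  2  3  3  3  3  4  4  4
 a  0  1  2  3  3  3  3  4  4  4
 b  0  1  2  3  3  4  4  4  5  5
 b  0  1  2  3  3  4  5  5  5  5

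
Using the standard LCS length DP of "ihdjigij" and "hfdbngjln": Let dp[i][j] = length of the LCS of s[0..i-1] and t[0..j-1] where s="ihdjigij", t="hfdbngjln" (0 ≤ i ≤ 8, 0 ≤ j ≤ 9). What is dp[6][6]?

3

   ''  h  f  d  b  n  g  j  l  n
''  0  0  0  0  0  0  0  0  0  0
 i  0  0  0  0  0  0  0  0  0  0
 h  0  1  1  1  1  1  1  1  1  1
 d  0  1  1  2  2  2  2  2  2  2
 j  0  1  1  2  2  2  2  3  3  3
 i  0  1  1  2  2  2  2  3  3  3
 g  0  1  1  2  2  2  3  3  3  3
 i  0  1  1  2  2  2  3  3  3  3
 j  0  1  1  2  2  2  3  4  4  4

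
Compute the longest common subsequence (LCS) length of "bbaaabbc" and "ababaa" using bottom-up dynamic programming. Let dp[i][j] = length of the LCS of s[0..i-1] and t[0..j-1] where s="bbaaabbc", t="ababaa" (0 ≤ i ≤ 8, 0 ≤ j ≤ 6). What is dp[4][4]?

2

   ''  a  b  a  b  a  a
''  0  0  0  0  0  0  0
 b  0  0  1  1  1  1  1
 b  0  0  1  1  2  2  2
 a  0  1  1  2  2  3  3
 a  0  1  1  2  2  3  4
 a  0  1  1  2  2  3  4
 b  0  1  2  2  3  3  4
 b  0  1  2  2  3  3  4
 c  0  1  2  2  3  3  4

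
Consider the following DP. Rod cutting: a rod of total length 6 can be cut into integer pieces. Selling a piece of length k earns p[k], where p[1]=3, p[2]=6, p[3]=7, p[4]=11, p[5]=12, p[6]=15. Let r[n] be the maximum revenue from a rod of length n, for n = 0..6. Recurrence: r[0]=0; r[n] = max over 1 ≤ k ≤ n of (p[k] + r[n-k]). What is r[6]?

18

   n    0    1    2    3    4    5    6
r[n]    0    3    6    9   12   15   18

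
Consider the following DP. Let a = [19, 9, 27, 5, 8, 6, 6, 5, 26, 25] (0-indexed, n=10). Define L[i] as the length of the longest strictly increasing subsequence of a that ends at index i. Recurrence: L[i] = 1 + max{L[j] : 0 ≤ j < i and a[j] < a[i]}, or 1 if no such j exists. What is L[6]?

   i    0    1    2    3    4    5    6    7    8    9
a[i]   19    9   27    5    8    6    6    5   26   25
L[i]    1    1    2    1    2    2    2    1    3    3

2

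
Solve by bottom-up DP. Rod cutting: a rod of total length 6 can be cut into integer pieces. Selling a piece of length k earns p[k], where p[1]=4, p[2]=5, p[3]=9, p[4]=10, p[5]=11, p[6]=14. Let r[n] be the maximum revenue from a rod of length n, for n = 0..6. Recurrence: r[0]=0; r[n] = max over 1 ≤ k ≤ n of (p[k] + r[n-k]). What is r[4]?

16

   n    0    1    2    3    4    5    6
r[n]    0    4    8   12   16   20   24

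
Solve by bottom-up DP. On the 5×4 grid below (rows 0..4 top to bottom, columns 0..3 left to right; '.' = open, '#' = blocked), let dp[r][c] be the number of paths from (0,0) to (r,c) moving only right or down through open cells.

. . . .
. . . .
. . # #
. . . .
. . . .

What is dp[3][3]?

4

r\c   0   1   2   3
  0   1   1   1   1
  1   1   2   3   4
  2   1   3   0   0
  3   1   4   4   4
  4   1   5   9  13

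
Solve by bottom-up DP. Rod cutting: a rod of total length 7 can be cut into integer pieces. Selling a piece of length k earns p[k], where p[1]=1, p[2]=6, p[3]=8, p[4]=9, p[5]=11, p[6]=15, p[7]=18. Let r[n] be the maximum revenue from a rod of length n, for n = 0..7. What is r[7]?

   n    0    1    2    3    4    5    6    7
r[n]    0    1    6    8   12   14   18   20

20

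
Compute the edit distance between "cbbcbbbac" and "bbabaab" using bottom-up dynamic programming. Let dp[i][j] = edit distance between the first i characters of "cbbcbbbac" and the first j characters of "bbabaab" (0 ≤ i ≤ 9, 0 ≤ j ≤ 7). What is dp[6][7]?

4

   ''  b  b  a  b  a  a  b
''  0  1  2  3  4  5  6  7
 c  1  1  2  3  4  5  6  7
 b  2  1  1  2  3  4  5  6
 b  3  2  1  2  2  3  4  5
 c  4  3  2  2  3  3  4  5
 b  5  4  3  3  2  3  4  4
 b  6  5  4  4  3  3  4  4
 b  7  6  5  5  4  4  4  4
 a  8  7  6  5  5  4  4  5
 c  9  8  7  6  6  5  5  5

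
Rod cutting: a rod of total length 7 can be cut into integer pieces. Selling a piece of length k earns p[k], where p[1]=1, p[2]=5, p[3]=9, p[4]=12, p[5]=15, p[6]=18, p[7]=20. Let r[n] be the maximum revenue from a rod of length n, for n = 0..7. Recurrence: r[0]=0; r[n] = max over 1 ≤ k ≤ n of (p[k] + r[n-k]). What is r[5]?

   n    0    1    2    3    4    5    6    7
r[n]    0    1    5    9   12   15   18   21

15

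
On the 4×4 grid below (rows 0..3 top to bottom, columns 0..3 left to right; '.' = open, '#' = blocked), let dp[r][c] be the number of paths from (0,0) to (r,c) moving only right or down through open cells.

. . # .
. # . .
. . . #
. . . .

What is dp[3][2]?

r\c   0   1   2   3
  0   1   1   0   0
  1   1   0   0   0
  2   1   1   1   0
  3   1   2   3   3

3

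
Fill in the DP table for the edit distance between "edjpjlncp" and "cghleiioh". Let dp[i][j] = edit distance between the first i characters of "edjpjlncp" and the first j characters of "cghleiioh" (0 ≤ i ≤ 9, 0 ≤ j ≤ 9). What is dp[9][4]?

   ''  c  g  h  l  e  i  i  o  h
''  0  1  2  3  4  5  6  7  8  9
 e  1  1  2  3  4  4  5  6  7  8
 d  2  2  2  3  4  5  5  6  7  8
 j  3  3  3  3  4  5  6  6  7  8
 p  4  4  4  4  4  5  6  7  7  8
 j  5  5  5  5  5  5  6  7  8  8
 l  6  6  6  6  5  6  6  7  8  9
 n  7  7  7  7  6  6  7  7  8  9
 c  8  7  8  8  7  7  7  8  8  9
 p  9  8  8  9  8  8  8  8  9  9

8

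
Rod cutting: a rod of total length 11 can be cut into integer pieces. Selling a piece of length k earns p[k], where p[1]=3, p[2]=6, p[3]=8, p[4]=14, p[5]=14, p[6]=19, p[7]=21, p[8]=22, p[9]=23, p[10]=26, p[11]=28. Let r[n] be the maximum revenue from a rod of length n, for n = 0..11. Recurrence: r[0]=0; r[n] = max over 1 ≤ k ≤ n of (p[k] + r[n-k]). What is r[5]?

   n    0    1    2    3    4    5    6    7    8    9   10   11
r[n]    0    3    6    9   14   17   20   23   28   31   34   37

17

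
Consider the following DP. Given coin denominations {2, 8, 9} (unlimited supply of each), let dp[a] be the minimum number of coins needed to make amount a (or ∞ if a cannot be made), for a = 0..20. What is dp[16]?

2

 a  0  1  2  3  4  5  6  7  8  9 10 11 12 13 14 15 16 17 18 19 20
dp  0  -  1  -  2  -  3  -  1  1  2  2  3  3  4  4  2  2  2  3  3
(- denotes ∞ / unreachable)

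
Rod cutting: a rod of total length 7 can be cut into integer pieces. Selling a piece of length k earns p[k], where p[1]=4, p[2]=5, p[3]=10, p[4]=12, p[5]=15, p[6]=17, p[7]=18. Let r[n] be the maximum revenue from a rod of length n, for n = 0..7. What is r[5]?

20

   n    0    1    2    3    4    5    6    7
r[n]    0    4    8   12   16   20   24   28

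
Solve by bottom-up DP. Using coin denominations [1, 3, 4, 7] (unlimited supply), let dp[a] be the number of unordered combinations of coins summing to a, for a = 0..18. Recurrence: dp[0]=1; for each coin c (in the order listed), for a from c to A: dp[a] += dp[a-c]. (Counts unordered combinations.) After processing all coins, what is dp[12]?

after  coin     0     1     2     3     4     5     6     7     8     9    10    11    12    13    14    15    16    17    18
          1     1     1     1     1     1     1     1     1     1     1     1     1     1     1     1     1     1     1     1
          3     1     1     1     2     2     2     3     3     3     4     4     4     5     5     5     6     6     6     7
          4     1     1     1     2     3     3     4     5     6     7     8     9    11    12    13    15    17    18    20
          7     1     1     1     2     3     3     4     6     7     8    10    12    14    16    19    22    25    28    32

14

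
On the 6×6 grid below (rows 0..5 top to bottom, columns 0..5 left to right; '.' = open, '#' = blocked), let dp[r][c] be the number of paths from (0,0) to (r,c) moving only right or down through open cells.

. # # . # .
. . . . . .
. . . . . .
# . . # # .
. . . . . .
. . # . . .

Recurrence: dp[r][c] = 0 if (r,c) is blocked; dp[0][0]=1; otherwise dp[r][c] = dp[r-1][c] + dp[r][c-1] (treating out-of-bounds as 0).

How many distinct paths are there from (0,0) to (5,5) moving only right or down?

27

r\c   0   1   2   3   4   5
  0   1   0   0   0   0   0
  1   1   1   1   1   1   1
  2   1   2   3   4   5   6
  3   0   2   5   0   0   6
  4   0   2   7   7   7  13
  5   0   2   0   7  14  27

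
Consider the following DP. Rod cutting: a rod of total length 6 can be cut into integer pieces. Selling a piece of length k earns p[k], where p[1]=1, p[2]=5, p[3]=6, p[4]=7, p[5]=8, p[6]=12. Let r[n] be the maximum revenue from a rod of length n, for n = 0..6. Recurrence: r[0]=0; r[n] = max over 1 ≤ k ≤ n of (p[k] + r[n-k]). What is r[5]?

11

   n    0    1    2    3    4    5    6
r[n]    0    1    5    6   10   11   15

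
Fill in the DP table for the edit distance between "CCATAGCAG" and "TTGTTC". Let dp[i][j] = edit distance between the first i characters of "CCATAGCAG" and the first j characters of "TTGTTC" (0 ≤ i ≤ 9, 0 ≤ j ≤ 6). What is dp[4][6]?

5

   ''  T  T  G  T  T  C
''  0  1  2  3  4  5  6
 C  1  1  2  3  4  5  5
 C  2  2  2  3  4  5  5
 A  3  3  3  3  4  5  6
 T  4  3  3  4  3  4  5
 A  5  4  4  4  4  4  5
 G  6  5  5  4  5  5  5
 C  7  6  6  5  5  6  5
 A  8  7  7  6  6  6  6
 G  9  8  8  7  7  7  7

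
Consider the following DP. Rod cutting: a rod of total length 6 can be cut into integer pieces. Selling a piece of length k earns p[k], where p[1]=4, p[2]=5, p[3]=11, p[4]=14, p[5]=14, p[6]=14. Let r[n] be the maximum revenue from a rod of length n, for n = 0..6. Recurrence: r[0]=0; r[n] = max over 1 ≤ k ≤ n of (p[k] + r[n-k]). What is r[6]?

24

   n    0    1    2    3    4    5    6
r[n]    0    4    8   12   16   20   24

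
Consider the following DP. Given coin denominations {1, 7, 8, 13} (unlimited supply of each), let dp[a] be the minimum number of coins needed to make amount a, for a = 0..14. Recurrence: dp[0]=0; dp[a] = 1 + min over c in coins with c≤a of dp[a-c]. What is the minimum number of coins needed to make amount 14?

 a  0  1  2  3  4  5  6  7  8  9 10 11 12 13 14
dp  0  1  2  3  4  5  6  1  1  2  3  4  5  1  2

2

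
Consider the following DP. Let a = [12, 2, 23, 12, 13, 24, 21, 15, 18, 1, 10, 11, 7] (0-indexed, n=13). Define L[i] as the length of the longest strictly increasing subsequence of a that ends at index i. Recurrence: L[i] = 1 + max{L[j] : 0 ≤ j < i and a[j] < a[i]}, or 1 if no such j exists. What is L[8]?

   i    0    1    2    3    4    5    6    7    8    9   10   11   12
a[i]   12    2   23   12   13   24   21   15   18    1   10   11    7
L[i]    1    1    2    2    3    4    4    4    5    1    2    3    2

5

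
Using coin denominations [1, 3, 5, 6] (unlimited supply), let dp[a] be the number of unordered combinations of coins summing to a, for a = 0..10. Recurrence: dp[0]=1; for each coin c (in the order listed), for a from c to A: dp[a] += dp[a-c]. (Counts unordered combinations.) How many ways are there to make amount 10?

9

after  coin     0     1     2     3     4     5     6     7     8     9    10
          1     1     1     1     1     1     1     1     1     1     1     1
          3     1     1     1     2     2     2     3     3     3     4     4
          5     1     1     1     2     2     3     4     4     5     6     7
          6     1     1     1     2     2     3     5     5     6     8     9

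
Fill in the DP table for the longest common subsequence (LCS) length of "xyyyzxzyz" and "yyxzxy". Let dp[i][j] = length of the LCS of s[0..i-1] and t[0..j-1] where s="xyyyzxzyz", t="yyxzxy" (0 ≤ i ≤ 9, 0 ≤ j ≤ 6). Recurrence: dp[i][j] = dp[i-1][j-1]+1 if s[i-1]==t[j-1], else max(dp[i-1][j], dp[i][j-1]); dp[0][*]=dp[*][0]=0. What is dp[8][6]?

   ''  y  y  x  z  x  y
''  0  0  0  0  0  0  0
 x  0  0  0  1  1  1  1
 y  0  1  1  1  1  1  2
 y  0  1  2  2  2  2  2
 y  0  1  2  2  2  2  3
 z  0  1  2  2  3  3  3
 x  0  1  2  3  3  4  4
 z  0  1  2  3  4  4  4
 y  0  1  2  3  4  4  5
 z  0  1  2  3  4  4  5

5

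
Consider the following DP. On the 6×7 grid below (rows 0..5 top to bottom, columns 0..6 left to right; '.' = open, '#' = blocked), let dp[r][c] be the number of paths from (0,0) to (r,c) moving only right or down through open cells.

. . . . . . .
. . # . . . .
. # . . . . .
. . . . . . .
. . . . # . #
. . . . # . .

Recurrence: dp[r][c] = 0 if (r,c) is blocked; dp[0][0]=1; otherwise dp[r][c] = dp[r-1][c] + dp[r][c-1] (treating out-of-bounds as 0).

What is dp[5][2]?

6

r\c   0   1   2   3   4   5   6
  0   1   1   1   1   1   1   1
  1   1   2   0   1   2   3   4
  2   1   0   0   1   3   6  10
  3   1   1   1   2   5  11  21
  4   1   2   3   5   0  11   0
  5   1   3   6  11   0  11  11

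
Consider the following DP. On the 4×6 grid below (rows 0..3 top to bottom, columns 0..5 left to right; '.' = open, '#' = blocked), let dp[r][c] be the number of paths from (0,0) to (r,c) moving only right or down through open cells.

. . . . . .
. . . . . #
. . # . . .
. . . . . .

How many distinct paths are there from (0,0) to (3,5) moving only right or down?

r\c   0   1   2   3   4   5
  0   1   1   1   1   1   1
  1   1   2   3   4   5   0
  2   1   3   0   4   9   9
  3   1   4   4   8  17  26

26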